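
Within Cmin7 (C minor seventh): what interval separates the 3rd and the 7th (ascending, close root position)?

C minor seventh is spelled C, Eb, G, Bb.
The 3rd is Eb and the 7th is Bb.
Eb up to Bb spans 5 letter names and 7 semitones — a perfect fifth.

perfect 5th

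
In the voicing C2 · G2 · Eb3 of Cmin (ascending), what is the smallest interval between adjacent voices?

Adjacent intervals: C2→G2 = perfect fifth; G2→Eb3 = minor sixth.
The smallest is C2 to G2, a perfect fifth (7 semitones).

perfect fifth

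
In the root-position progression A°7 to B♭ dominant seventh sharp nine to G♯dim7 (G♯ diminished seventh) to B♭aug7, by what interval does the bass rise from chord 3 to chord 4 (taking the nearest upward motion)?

diminished third

The roots are G♯ and B♭.
From G♯ to B♭: 2 semitones over a third = diminished.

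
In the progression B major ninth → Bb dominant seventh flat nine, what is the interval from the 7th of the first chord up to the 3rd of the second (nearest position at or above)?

diminished fourth

B major ninth has A# as its 7th, and Bb dominant seventh flat nine has D as its 3rd.
A# up to D is 4 semitones, a half step narrower than a perfect fourth, so the interval is diminished.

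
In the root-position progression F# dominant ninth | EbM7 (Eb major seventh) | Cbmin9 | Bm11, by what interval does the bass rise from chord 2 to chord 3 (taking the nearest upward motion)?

The roots are Eb and Cb.
Eb up to Cb is 8 semitones, a half step narrower than a major sixth, so the interval is minor.

m6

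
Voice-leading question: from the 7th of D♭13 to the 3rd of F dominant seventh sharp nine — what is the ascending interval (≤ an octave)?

augmented 6th

The 7th of D♭13 is C♭; the 3rd of F dominant seventh sharp nine is A.
From C♭ to A: 10 semitones over a sixth = augmented.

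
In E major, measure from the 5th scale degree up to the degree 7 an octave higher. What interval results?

The scale runs E F# G# A B C# D#.
That puts B below D#.
From B to D# is 16 semitones, exactly the major tenth.

major tenth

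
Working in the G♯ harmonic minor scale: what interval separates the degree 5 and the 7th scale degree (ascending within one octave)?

G♯ harmonic minor: G♯ A♯ B C♯ D♯ E F𝄪.
That puts D♯ below F𝄪.
Counting 3 letters and 4 half steps from D♯ gives a major third.

major third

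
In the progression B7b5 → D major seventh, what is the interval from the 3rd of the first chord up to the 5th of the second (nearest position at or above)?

d5

The 3rd of B7b5 is D#; the 5th of D major seventh is A.
From D# to A: 6 semitones over a fifth = diminished.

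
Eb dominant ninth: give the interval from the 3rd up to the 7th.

The chord tones of Eb9 are Eb-G-Bb-Db-F.
The 3rd is G and the 7th is Db.
G up to Db is 6 semitones, a half step narrower than a perfect fifth, so the interval is diminished.

diminished fifth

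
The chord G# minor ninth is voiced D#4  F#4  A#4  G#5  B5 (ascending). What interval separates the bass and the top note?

The outer voices are D#4 and B5.
From D# to B: 20 semitones over a thirteenth = minor.

minor 13th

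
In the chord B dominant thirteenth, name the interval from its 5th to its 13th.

B dominant thirteenth is spelled B-D#-F#-A-C#-G#.
That puts F# below G#.
Counting 9 letters and 14 half steps from F# gives a major ninth.

major ninth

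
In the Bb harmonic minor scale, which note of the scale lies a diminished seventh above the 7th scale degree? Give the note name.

Gb

The scale is Bb C Db Eb F Gb A.
The 7th scale degree is A; a diminished seventh above that is Gb — scale degree 6.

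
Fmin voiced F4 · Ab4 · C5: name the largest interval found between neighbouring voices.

major third

Adjacent intervals: F4→Ab4 = minor third; Ab4→C5 = major third.
The largest is Ab4 to C5, a major third (4 semitones).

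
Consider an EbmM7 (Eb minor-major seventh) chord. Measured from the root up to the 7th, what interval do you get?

major seventh

Spelling the chord: Eb-Gb-Bb-D.
That puts Eb below D.
From Eb to D is 11 semitones, exactly the major seventh.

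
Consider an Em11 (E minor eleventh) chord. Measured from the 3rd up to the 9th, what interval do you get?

major 7th

The chord tones of Em11 are E–G–B–D–F#–A.
That puts G below F#.
G up to F# spans 7 letter names and 11 semitones — a major seventh.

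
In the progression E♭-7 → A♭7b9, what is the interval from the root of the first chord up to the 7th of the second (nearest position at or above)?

The root of E♭-7 is E♭; the 7th of A♭7b9 is G♭.
From E♭ to G♭: 3 semitones over a third = minor.

minor 3rd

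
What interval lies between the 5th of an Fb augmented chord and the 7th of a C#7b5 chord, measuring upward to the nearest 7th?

The 5th of Fb augmented is C; the 7th of C#7b5 is B.
C up to B spans 7 letter names and 11 semitones — a major seventh.

M7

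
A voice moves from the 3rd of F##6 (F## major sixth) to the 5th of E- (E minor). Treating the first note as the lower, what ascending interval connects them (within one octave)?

The 3rd of F##6 (F## major sixth) is A##; the 5th of E- (E minor) is B.
2 letter names make it a second; at 0 semitones (a whole step narrower than major) the quality is diminished.

diminished second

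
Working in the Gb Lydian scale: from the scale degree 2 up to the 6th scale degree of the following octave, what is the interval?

P12

The scale runs Gb Ab Bb C Db Eb F.
So we need the interval from Ab up to Eb.
Counting 12 letters and 19 half steps from Ab gives a perfect twelfth.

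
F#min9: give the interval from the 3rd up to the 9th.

major seventh

F#min9: F# A C# E G#.
The 3rd is A and the 9th is G#.
From A to G# is 11 semitones, exactly the major seventh.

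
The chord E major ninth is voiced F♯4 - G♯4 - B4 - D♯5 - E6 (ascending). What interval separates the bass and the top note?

The outer voices are F♯4 and E6.
From F♯ to E: 22 semitones over a fourteenth = minor.

m14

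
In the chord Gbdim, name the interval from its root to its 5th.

diminished 5th

Spelling the chord: Gb Bbb Dbb.
So we need the interval from Gb up to Dbb.
From Gb to Dbb: 6 semitones over a fifth = diminished.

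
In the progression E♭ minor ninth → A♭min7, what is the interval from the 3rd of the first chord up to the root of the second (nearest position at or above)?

E♭ minor ninth has G♭ as its 3rd, and A♭min7 has A♭ as its root.
From G♭ to A♭ is 2 semitones, exactly the major second.

M2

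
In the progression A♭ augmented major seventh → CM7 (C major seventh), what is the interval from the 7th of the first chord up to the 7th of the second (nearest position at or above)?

major third

A♭ augmented major seventh has G as its 7th, and CM7 (C major seventh) has B as its 7th.
G up to B spans 3 letter names and 4 semitones — a major third.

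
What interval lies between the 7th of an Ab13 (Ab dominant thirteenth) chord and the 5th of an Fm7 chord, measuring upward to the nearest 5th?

The 7th of Ab13 (Ab dominant thirteenth) is Gb; the 5th of Fm7 is C.
4 letter names make it a fourth; at 6 semitones (a half step wider than perfect) the quality is augmented.

augmented fourth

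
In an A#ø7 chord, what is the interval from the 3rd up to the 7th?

The chord tones of A#m7b5 (A# half-diminished seventh) are A#–C#–E–G#.
So we need the interval from C# up to G#.
From C# to G# is 7 semitones, exactly the perfect fifth.

perfect fifth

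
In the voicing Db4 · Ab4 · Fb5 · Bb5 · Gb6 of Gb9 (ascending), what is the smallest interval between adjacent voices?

augmented fourth

Adjacent intervals: Db4→Ab4 = perfect fifth; Ab4→Fb5 = minor sixth; Fb5→Bb5 = augmented fourth; Bb5→Gb6 = minor sixth.
The smallest is Fb5 to Bb5, an augmented fourth (6 semitones).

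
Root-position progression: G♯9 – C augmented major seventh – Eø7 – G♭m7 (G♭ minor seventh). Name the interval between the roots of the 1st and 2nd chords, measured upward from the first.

The roots are G♯ and C.
G♯ up to C is 4 semitones, a half step narrower than a perfect fourth, so the interval is diminished.

diminished fourth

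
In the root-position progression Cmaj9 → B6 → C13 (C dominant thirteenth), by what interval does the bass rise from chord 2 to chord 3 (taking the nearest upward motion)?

minor second

The roots are B and C.
B up to C is 1 semitone, a half step narrower than a major second, so the interval is minor.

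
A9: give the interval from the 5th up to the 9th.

A9 is spelled A–C#–E–G–B.
The 5th is E and the 9th is B.
E up to B spans 5 letter names and 7 semitones — a perfect fifth.

P5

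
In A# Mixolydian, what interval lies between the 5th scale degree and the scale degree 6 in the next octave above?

Spelling A# Mixolydian: A# B# C## D# E# F## G#.
5th scale degree = E#; scale degree 6 (up an octave) = F##.
E# up to F## spans 9 letter names and 14 semitones — a major ninth.

M9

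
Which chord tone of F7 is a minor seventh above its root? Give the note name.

Eb

The chord tones of F dominant seventh are F-A-C-Eb.
The root is F. A minor seventh above F is Eb.
Eb is the chord's 7th.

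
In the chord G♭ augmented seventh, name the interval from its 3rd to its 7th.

diminished 5th

The chord tones of G♭aug7 are G♭–B♭–D–F♭.
The 3rd is B♭ and the 7th is F♭.
5 letter names make it a fifth; at 6 semitones (a half step narrower than perfect) the quality is diminished.
This 3–7 tritone is the characteristic tension at the heart of the dominant sound.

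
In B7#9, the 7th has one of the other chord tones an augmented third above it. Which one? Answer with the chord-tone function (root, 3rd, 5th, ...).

Spelling the chord: B-D#-F#-A-C##.
The 7th is A. An augmented third above A is C##.
C## is the chord's 9th.

9th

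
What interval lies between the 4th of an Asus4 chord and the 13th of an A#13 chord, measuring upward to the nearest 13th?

augmented third

The 4th of Asus4 is D; the 13th of A#13 is F##.
From D to F##: 5 semitones over a third = augmented.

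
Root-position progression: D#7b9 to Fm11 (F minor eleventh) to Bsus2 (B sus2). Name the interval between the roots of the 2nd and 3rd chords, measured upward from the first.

augmented 4th

The roots are F and B.
From F to B: 6 semitones over a fourth = augmented.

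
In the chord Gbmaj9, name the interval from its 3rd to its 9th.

minor 7th

The chord tones of Gbmaj9 are Gb-Bb-Db-F-Ab.
3rd = Bb; 9th = Ab.
7 letter names make it a seventh; at 10 semitones (a half step narrower than major) the quality is minor.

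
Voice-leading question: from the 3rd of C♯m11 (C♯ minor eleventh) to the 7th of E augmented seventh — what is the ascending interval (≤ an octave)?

The 3rd of C♯m11 (C♯ minor eleventh) is E; the 7th of E augmented seventh is D.
7 letter names make it a seventh; at 10 semitones (a half step narrower than major) the quality is minor.

minor seventh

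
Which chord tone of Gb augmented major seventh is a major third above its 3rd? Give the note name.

D

The chord tones of Gbmaj7#5 are Gb, Bb, D, F.
The 3rd is Bb. A major third above Bb is D.
D is the chord's 5th.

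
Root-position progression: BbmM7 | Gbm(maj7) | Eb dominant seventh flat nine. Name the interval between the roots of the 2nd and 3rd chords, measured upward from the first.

M6

The roots are Gb and Eb.
Counting 6 letters and 9 half steps from Gb gives a major sixth.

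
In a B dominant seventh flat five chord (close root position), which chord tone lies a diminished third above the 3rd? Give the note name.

F

B dominant seventh flat five is spelled B-D#-F-A.
The 3rd is D#. A diminished third above D# is F.
F is the chord's 5th.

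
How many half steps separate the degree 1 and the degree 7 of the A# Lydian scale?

The scale is A# B# C## D## E# F## G##.
A# up to G## is a major seventh — 11 semitones.

11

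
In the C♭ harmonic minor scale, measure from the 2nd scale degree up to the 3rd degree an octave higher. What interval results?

minor ninth

C♭ harmonic minor: C♭ D♭ E𝄫 F♭ G♭ A𝄫 B♭.
The 2nd scale degree is D♭ and the 3rd scale degree (up an octave) is E𝄫.
9 letter names make it a ninth; at 13 semitones (a half step narrower than major) the quality is minor.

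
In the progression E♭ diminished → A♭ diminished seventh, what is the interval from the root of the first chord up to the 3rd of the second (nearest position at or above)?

minor sixth

The root of E♭ diminished is E♭; the 3rd of A♭ diminished seventh is C♭.
From E♭ to C♭: 8 semitones over a sixth = minor.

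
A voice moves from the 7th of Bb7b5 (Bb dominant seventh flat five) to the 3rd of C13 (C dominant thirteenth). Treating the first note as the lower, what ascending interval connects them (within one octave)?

Bb7b5 (Bb dominant seventh flat five) has Ab as its 7th, and C13 (C dominant thirteenth) has E as its 3rd.
5 letter names make it a fifth; at 8 semitones (a half step wider than perfect) the quality is augmented.

augmented 5th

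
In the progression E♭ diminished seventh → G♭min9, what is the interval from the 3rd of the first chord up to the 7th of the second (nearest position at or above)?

m7

The 3rd of E♭ diminished seventh is G♭; the 7th of G♭min9 is F♭.
From G♭ to F♭: 10 semitones over a seventh = minor.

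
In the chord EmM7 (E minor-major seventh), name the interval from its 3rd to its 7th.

augmented fifth

The chord tones of Em(maj7) (E minor-major seventh) are E–G–B–D#.
3rd = G; 7th = D#.
G up to D# is 8 semitones, a half step wider than a perfect fifth, so the interval is augmented.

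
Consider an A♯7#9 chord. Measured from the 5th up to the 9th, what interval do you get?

augmented fifth

The chord tones of A♯7#9 (A♯ dominant seventh sharp nine) are A♯-C𝄪-E♯-G♯-B𝄪.
The 5th is E♯ and the 9th is B𝄪.
From E♯ to B𝄪: 8 semitones over a fifth = augmented.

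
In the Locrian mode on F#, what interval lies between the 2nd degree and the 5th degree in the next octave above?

Spelling the Locrian mode on F#: F# G A B C D E.
2nd degree = G; degree 5 (up an octave) = C.
G up to C spans 11 letter names and 17 semitones — a perfect eleventh.

perfect 11th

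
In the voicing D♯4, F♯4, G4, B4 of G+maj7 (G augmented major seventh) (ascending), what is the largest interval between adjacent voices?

Adjacent intervals: D♯4→F♯4 = minor third; F♯4→G4 = minor second; G4→B4 = major third.
The largest is G4 to B4, a major third (4 semitones).

major third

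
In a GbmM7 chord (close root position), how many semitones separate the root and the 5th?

Gbm(maj7): Gb-Bbb-Db-F.
Gb to Db is a perfect fifth: 7 semitones.

7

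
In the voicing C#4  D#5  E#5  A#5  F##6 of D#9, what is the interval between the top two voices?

Those voices are A#5 and F##6.
From A# to F## is 9 semitones, exactly the major sixth.

major sixth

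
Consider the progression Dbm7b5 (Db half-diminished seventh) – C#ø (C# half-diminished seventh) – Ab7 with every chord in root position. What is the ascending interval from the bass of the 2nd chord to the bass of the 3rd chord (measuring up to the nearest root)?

diminished 6th

The roots are C# and Ab.
C# up to Ab is 7 semitones, a whole step narrower than a major sixth, so the interval is diminished.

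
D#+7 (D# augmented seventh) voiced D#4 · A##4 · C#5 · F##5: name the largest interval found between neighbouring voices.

augmented fifth

Adjacent intervals: D#4→A##4 = augmented fifth; A##4→C#5 = diminished third; C#5→F##5 = augmented fourth.
The largest is D#4 to A##4, an augmented fifth (8 semitones).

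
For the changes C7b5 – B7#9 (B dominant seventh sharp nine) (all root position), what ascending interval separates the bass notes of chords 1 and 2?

The roots are C and B.
Counting 7 letters and 11 half steps from C gives a major seventh.

M7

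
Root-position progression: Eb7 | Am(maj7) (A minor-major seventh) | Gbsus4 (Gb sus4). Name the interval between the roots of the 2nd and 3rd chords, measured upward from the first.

The roots are A and Gb.
From A to Gb: 9 semitones over a seventh = diminished.

d7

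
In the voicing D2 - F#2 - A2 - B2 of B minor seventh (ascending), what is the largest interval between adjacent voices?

major third

Adjacent intervals: D2→F#2 = major third; F#2→A2 = minor third; A2→B2 = major second.
The largest is D2 to F#2, a major third (4 semitones).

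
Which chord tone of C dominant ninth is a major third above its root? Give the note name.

C dominant ninth is spelled C–E–G–Bb–D.
The root is C. A major third above C is E.
E is the chord's 3rd.

E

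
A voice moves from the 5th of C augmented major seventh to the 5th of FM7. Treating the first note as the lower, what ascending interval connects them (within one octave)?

diminished fourth

The 5th of C augmented major seventh is G#; the 5th of FM7 is C.
4 letter names make it a fourth; at 4 semitones (a half step narrower than perfect) the quality is diminished.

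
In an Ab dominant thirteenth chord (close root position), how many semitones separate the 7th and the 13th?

11

Ab13 (Ab dominant thirteenth): Ab-C-Eb-Gb-Bb-F.
Gb to F is a major seventh: 11 semitones.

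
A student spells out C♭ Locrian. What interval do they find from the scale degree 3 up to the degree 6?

C♭ locrian: C♭ D𝄫 E𝄫 F♭ G𝄫 A𝄫 B𝄫.
So we need the interval from E𝄫 up to A𝄫.
Counting 4 letters and 5 half steps from E𝄫 gives a perfect fourth.

perfect 4th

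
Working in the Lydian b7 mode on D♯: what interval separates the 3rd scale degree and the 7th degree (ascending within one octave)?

diminished fifth

Spelling the Lydian b7 mode on D♯: D♯ E♯ F𝄪 G𝄪 A♯ B♯ C♯.
3rd scale degree = F𝄪; 7th degree = C♯.
5 letter names make it a fifth; at 6 semitones (a half step narrower than perfect) the quality is diminished.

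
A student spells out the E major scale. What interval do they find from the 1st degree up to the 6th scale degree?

The scale runs E F# G# A B C# D#.
That puts E below C#.
From E to C# is 9 semitones, exactly the major sixth.

major sixth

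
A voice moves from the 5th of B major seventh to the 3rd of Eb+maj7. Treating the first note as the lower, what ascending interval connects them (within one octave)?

minor second

The 5th of B major seventh is F#; the 3rd of Eb+maj7 is G.
2 letter names make it a second; at 1 semitone (a half step narrower than major) the quality is minor.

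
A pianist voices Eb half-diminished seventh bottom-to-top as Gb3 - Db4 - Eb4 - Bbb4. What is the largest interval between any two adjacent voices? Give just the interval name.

Adjacent intervals: Gb3→Db4 = perfect fifth; Db4→Eb4 = major second; Eb4→Bbb4 = diminished fifth.
The largest is Gb3 to Db4, a perfect fifth (7 semitones).

perfect fifth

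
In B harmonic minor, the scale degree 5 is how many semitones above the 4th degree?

The scale is B C# D E F# G A#.
E up to F# is a major second — 2 semitones.

2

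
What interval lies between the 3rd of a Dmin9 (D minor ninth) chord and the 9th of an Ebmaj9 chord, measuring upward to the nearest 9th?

perfect unison

The 3rd of Dmin9 (D minor ninth) is F; the 9th of Ebmaj9 is F.
F up to F spans 1 letter names and 0 semitones — a perfect unison.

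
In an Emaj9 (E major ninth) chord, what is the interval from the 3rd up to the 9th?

minor seventh

Emaj9: E-G#-B-D#-F#.
That puts G# below F#.
7 letter names make it a seventh; at 10 semitones (a half step narrower than major) the quality is minor.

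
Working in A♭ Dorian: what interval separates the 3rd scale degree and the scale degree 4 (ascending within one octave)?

The scale runs A♭ B♭ C♭ D♭ E♭ F G♭.
3rd scale degree = C♭; degree 4 = D♭.
C♭ up to D♭ spans 2 letter names and 2 semitones — a major second.

major second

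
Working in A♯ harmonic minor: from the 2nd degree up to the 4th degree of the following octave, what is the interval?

m10

The scale runs A♯ B♯ C♯ D♯ E♯ F♯ G𝄪.
That puts B♯ below D♯.
B♯ up to D♯ is 15 semitones, a half step narrower than a major tenth, so the interval is minor.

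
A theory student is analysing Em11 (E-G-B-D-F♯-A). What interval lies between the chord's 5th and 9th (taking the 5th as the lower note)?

The 5th is B and the 9th is F♯.
Counting 5 letters and 7 half steps from B gives a perfect fifth.

perfect fifth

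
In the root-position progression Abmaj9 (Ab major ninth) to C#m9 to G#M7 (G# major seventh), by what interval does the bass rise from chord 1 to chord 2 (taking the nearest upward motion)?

augmented 3rd

The roots are Ab and C#.
3 letter names make it a third; at 5 semitones (a half step wider than major) the quality is augmented.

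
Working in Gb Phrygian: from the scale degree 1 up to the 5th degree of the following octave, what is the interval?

perfect twelfth

Spelling Gb Phrygian: Gb Abb Bbb Cb Db Ebb Fb.
So we need the interval from Gb up to Db.
Gb up to Db spans 12 letter names and 19 semitones — a perfect twelfth.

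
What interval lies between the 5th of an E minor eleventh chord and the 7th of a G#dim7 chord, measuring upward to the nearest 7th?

d5

E minor eleventh has B as its 5th, and G#dim7 has F as its 7th.
5 letter names make it a fifth; at 6 semitones (a half step narrower than perfect) the quality is diminished.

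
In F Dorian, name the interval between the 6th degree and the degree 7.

The scale runs F G Ab Bb C D Eb.
So we need the interval from D up to Eb.
2 letter names make it a second; at 1 semitone (a half step narrower than major) the quality is minor.

minor second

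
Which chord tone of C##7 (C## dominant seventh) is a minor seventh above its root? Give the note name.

B#

C##7 (C## dominant seventh): C##, E##, G##, B#.
The root is C##. A minor seventh above C## is B#.
B# is the chord's 7th.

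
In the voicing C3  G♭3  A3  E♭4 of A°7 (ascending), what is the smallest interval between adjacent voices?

Adjacent intervals: C3→G♭3 = diminished fifth; G♭3→A3 = augmented second; A3→E♭4 = diminished fifth.
The smallest is G♭3 to A3, an augmented second (3 semitones).

augmented second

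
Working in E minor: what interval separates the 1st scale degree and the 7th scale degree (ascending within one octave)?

m7

Spelling E minor: E F# G A B C D.
So we need the interval from E up to D.
From E to D: 10 semitones over a seventh = minor.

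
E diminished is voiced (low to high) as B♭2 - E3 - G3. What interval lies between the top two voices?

m3

Those voices are E3 and G3.
From E to G: 3 semitones over a third = minor.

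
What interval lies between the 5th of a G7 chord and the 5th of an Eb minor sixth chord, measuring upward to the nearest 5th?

The 5th of G7 is D; the 5th of Eb minor sixth is Bb.
From D to Bb: 8 semitones over a sixth = minor.

minor sixth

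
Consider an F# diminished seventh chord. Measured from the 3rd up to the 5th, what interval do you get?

Spelling the chord: F#–A–C–Eb.
The 3rd is A and the 5th is C.
A up to C is 3 semitones, a half step narrower than a major third, so the interval is minor.

minor 3rd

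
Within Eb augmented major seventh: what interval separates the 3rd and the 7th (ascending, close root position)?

perfect fifth

The chord tones of Eb augmented major seventh are Eb–G–B–D.
So we need the interval from G up to D.
G up to D spans 5 letter names and 7 semitones — a perfect fifth.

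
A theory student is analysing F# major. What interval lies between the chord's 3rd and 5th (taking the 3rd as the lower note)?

F#maj is spelled F#, A#, C#.
3rd = A#; 5th = C#.
3 letter names make it a third; at 3 semitones (a half step narrower than major) the quality is minor.

minor third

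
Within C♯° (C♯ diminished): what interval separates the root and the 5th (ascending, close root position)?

The chord tones of C♯dim (C♯ diminished) are C♯-E-G.
That puts C♯ below G.
From C♯ to G: 6 semitones over a fifth = diminished.

diminished fifth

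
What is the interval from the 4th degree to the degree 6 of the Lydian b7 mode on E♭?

minor 3rd

Spelling the Lydian b7 mode on E♭: E♭ F G A B♭ C D♭.
4th degree = A; 6th scale degree = C.
From A to C: 3 semitones over a third = minor.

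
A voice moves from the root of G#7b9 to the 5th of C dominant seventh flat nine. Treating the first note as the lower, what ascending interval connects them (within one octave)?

G#7b9 has G# as its root, and C dominant seventh flat nine has G as its 5th.
8 letter names make it an octave; at 11 semitones (a half step narrower than perfect) the quality is diminished.

diminished octave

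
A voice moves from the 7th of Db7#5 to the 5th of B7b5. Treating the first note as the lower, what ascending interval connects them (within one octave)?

augmented 4th

The 7th of Db7#5 is Cb; the 5th of B7b5 is F.
From Cb to F: 6 semitones over a fourth = augmented.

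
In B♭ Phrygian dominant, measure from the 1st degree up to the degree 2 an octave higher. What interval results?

B♭ phrygian dominant: B♭ C♭ D E♭ F G♭ A♭.
That puts B♭ below C♭.
B♭ up to C♭ is 13 semitones, a half step narrower than a major ninth, so the interval is minor.

minor ninth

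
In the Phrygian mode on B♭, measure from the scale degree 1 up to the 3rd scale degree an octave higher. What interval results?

The scale runs B♭ C♭ D♭ E♭ F G♭ A♭.
That puts B♭ below D♭.
From B♭ to D♭: 15 semitones over a tenth = minor.

minor 10th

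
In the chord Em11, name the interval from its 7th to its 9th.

Spelling the chord: E-G-B-D-F#-A.
The 7th is D and the 9th is F#.
From D to F# is 4 semitones, exactly the major third.

major third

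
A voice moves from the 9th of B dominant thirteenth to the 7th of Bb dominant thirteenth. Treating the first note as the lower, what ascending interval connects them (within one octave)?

B dominant thirteenth has C# as its 9th, and Bb dominant thirteenth has Ab as its 7th.
6 letter names make it a sixth; at 7 semitones (a whole step narrower than major) the quality is diminished.

diminished sixth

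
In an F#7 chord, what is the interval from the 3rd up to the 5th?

minor third

F# dominant seventh: F# A# C# E.
That puts A# below C#.
A# up to C# is 3 semitones, a half step narrower than a major third, so the interval is minor.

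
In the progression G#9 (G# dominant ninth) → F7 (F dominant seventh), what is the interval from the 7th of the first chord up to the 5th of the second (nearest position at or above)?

The 7th of G#9 (G# dominant ninth) is F#; the 5th of F7 (F dominant seventh) is C.
F# up to C is 6 semitones, a half step narrower than a perfect fifth, so the interval is diminished.

diminished fifth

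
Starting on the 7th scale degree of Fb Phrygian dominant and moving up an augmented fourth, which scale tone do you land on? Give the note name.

Ab

The scale is Fb Gbb Ab Bbb Cb Dbb Ebb.
The 7th scale degree is Ebb; an augmented fourth above that is Ab — scale degree 3.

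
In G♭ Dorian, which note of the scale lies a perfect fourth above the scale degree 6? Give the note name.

Ab

The scale is G♭ A♭ B𝄫 C♭ D♭ E♭ F♭.
The scale degree 6 is E♭; a perfect fourth above that is A♭ — scale degree 2.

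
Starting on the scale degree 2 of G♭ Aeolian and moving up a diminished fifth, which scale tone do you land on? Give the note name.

Ebb

The scale is G♭ A♭ B𝄫 C♭ D♭ E𝄫 F♭.
The scale degree 2 is A♭; a diminished fifth above that is E𝄫 — scale degree 6.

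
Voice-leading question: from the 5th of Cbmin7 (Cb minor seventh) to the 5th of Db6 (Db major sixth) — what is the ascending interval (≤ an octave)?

M2

The 5th of Cbmin7 (Cb minor seventh) is Gb; the 5th of Db6 (Db major sixth) is Ab.
From Gb to Ab is 2 semitones, exactly the major second.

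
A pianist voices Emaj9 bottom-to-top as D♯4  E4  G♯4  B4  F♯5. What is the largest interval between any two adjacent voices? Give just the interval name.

perfect 5th

Adjacent intervals: D♯4→E4 = minor second; E4→G♯4 = major third; G♯4→B4 = minor third; B4→F♯5 = perfect fifth.
The largest is B4 to F♯5, a perfect fifth (7 semitones).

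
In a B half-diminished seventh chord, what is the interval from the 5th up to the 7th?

The chord tones of Bm7b5 (B half-diminished seventh) are B D F A.
That puts F below A.
From F to A is 4 semitones, exactly the major third.

major third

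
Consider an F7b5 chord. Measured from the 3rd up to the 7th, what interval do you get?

Spelling the chord: F A Cb Eb.
So we need the interval from A up to Eb.
5 letter names make it a fifth; at 6 semitones (a half step narrower than perfect) the quality is diminished.

diminished fifth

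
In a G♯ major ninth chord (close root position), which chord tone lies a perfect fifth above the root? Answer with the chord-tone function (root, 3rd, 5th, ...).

Spelling the chord: G♯-B♯-D♯-F𝄪-A♯.
The root is G♯. A perfect fifth above G♯ is D♯.
D♯ is the chord's 5th.

5th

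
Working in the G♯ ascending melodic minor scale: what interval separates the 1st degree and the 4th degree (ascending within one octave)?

The scale runs G♯ A♯ B C♯ D♯ E♯ F𝄪.
That puts G♯ below C♯.
From G♯ to C♯ is 5 semitones, exactly the perfect fourth.

perfect fourth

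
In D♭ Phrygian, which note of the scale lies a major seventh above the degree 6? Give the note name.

Ab

The scale is D♭ E𝄫 F♭ G♭ A♭ B𝄫 C♭.
The degree 6 is B𝄫; a major seventh above that is A♭ — scale degree 5.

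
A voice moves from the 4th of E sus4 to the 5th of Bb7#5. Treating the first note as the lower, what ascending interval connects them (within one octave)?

major sixth

E sus4 has A as its 4th, and Bb7#5 has F# as its 5th.
A up to F# spans 6 letter names and 9 semitones — a major sixth.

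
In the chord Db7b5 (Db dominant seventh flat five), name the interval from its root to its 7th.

m7

The chord tones of Db7b5 are Db-F-Abb-Cb.
That puts Db below Cb.
7 letter names make it a seventh; at 10 semitones (a half step narrower than major) the quality is minor.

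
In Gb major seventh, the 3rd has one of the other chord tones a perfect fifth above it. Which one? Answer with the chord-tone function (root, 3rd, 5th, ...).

Spelling the chord: Gb-Bb-Db-F.
The 3rd is Bb. A perfect fifth above Bb is F.
F is the chord's 7th.

7th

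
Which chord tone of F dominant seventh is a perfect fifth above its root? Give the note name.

Spelling the chord: F-A-C-Eb.
The root is F. A perfect fifth above F is C.
C is the chord's 5th.

C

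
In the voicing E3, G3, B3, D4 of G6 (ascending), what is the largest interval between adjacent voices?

major third

Adjacent intervals: E3→G3 = minor third; G3→B3 = major third; B3→D4 = minor third.
The largest is G3 to B3, a major third (4 semitones).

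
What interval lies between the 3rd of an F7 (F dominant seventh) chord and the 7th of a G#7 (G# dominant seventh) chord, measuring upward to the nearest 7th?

F7 (F dominant seventh) has A as its 3rd, and G#7 (G# dominant seventh) has F# as its 7th.
From A to F# is 9 semitones, exactly the major sixth.

major 6th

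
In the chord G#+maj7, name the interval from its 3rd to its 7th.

perfect fifth

G# augmented major seventh is spelled G#-B#-D##-F##.
3rd = B#; 7th = F##.
B# up to F## spans 5 letter names and 7 semitones — a perfect fifth.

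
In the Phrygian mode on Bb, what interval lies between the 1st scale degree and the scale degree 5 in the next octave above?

P12

The scale runs Bb Cb Db Eb F Gb Ab.
The 1st scale degree is Bb and the 5th degree (up an octave) is F.
From Bb to F is 19 semitones, exactly the perfect twelfth.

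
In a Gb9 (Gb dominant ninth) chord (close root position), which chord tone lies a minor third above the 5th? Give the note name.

Gb9: Gb–Bb–Db–Fb–Ab.
The 5th is Db. A minor third above Db is Fb.
Fb is the chord's 7th.

Fb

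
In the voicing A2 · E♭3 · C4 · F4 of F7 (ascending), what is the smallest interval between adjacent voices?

perfect fourth

Adjacent intervals: A2→E♭3 = diminished fifth; E♭3→C4 = major sixth; C4→F4 = perfect fourth.
The smallest is C4 to F4, a perfect fourth (5 semitones).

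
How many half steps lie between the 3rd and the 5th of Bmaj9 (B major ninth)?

3

The chord tones of Bmaj9 are B–D#–F#–A#–C#.
D# to F# is a minor third: 3 semitones.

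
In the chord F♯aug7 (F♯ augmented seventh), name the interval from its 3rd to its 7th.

F♯aug7 (F♯ augmented seventh) is spelled F♯-A♯-C𝄪-E.
3rd = A♯; 7th = E.
5 letter names make it a fifth; at 6 semitones (a half step narrower than perfect) the quality is diminished.

diminished fifth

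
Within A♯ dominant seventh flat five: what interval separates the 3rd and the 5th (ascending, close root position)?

The chord tones of A♯7b5 (A♯ dominant seventh flat five) are A♯-C𝄪-E-G♯.
That puts C𝄪 below E.
3 letter names make it a third; at 2 semitones (a whole step narrower than major) the quality is diminished.

diminished third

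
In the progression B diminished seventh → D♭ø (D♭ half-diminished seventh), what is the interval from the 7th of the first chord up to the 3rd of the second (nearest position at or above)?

B diminished seventh has A♭ as its 7th, and D♭ø (D♭ half-diminished seventh) has F♭ as its 3rd.
6 letter names make it a sixth; at 8 semitones (a half step narrower than major) the quality is minor.

minor 6th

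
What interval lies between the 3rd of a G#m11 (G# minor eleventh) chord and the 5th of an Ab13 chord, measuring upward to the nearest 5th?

G#m11 (G# minor eleventh) has B as its 3rd, and Ab13 has Eb as its 5th.
From B to Eb: 4 semitones over a fourth = diminished.

diminished fourth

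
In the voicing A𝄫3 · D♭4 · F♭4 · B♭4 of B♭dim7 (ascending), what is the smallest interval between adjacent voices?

minor third

Adjacent intervals: A𝄫3→D♭4 = augmented fourth; D♭4→F♭4 = minor third; F♭4→B♭4 = augmented fourth.
The smallest is D♭4 to F♭4, a minor third (3 semitones).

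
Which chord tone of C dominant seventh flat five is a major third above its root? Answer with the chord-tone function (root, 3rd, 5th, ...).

3rd

The chord tones of C7b5 (C dominant seventh flat five) are C E Gb Bb.
The root is C. A major third above C is E.
E is the chord's 3rd.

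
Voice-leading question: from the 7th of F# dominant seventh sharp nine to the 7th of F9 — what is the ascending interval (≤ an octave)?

diminished octave

F# dominant seventh sharp nine has E as its 7th, and F9 has Eb as its 7th.
8 letter names make it an octave; at 11 semitones (a half step narrower than perfect) the quality is diminished.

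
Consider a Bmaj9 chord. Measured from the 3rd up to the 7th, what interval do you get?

perfect fifth

The chord tones of Bmaj9 are B D♯ F♯ A♯ C♯.
So we need the interval from D♯ up to A♯.
D♯ up to A♯ spans 5 letter names and 7 semitones — a perfect fifth.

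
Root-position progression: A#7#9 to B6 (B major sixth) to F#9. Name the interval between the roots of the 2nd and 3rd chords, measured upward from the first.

perfect fifth

The roots are B and F#.
From B to F# is 7 semitones, exactly the perfect fifth.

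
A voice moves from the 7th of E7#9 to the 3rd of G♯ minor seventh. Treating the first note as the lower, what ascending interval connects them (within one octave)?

M6

E7#9 has D as its 7th, and G♯ minor seventh has B as its 3rd.
From D to B is 9 semitones, exactly the major sixth.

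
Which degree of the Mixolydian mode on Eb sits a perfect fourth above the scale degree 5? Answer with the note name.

Eb

The scale is Eb F G Ab Bb C Db.
The scale degree 5 is Bb; a perfect fourth above that is Eb — scale degree 1.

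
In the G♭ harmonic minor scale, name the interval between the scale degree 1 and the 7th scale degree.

major 7th

Spelling the G♭ harmonic minor scale: G♭ A♭ B𝄫 C♭ D♭ E𝄫 F.
The scale degree 1 is G♭ and the degree 7 is F.
From G♭ to F is 11 semitones, exactly the major seventh.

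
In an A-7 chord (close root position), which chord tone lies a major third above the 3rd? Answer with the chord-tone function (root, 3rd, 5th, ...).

Amin7 is spelled A C E G.
The 3rd is C. A major third above C is E.
E is the chord's 5th.

5th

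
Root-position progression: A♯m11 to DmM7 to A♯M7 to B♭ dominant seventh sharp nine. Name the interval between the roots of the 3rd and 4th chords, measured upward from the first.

The roots are A♯ and B♭.
2 letter names make it a second; at 0 semitones (a whole step narrower than major) the quality is diminished.

diminished 2nd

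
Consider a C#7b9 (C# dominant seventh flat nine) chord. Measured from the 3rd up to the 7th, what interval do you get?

C#7b9: C# E# G# B D.
The 3rd is E# and the 7th is B.
From E# to B: 6 semitones over a fifth = diminished.
That tritone between 3rd and 7th is what gives the dominant seventh its pull toward resolution.

diminished 5th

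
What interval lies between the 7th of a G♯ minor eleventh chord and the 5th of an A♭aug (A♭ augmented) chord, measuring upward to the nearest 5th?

minor seventh

G♯ minor eleventh has F♯ as its 7th, and A♭aug (A♭ augmented) has E as its 5th.
From F♯ to E: 10 semitones over a seventh = minor.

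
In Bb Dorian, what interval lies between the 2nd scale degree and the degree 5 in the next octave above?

perfect eleventh

Spelling Bb Dorian: Bb C Db Eb F G Ab.
So we need the interval from C up to F.
From C to F is 17 semitones, exactly the perfect eleventh.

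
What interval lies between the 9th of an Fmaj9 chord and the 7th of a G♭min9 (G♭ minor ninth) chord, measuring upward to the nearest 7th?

diminished seventh

The 9th of Fmaj9 is G; the 7th of G♭min9 (G♭ minor ninth) is F♭.
G up to F♭ is 9 semitones, a whole step narrower than a major seventh, so the interval is diminished.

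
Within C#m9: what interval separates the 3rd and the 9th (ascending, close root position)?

Spelling the chord: C#–E–G#–B–D#.
That puts E below D#.
E up to D# spans 7 letter names and 11 semitones — a major seventh.

major 7th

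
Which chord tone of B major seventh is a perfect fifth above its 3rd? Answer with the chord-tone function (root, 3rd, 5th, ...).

7th

The chord tones of B major seventh are B–D♯–F♯–A♯.
The 3rd is D♯. A perfect fifth above D♯ is A♯.
A♯ is the chord's 7th.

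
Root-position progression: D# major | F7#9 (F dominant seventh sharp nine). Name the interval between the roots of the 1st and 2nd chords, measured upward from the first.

diminished third

The roots are D# and F.
From D# to F: 2 semitones over a third = diminished.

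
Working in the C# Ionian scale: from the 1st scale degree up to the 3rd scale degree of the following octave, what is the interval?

major tenth

Spelling the C# Ionian scale: C# D# E# F# G# A# B#.
That puts C# below E#.
C# up to E# spans 10 letter names and 16 semitones — a major tenth.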